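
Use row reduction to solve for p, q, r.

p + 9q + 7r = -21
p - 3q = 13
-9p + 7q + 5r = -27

(1, -4, 2)

Forward elimination on [A|b]:
R2 <- R2 - (1)*R1:  [   0  -12   -7   34 ]
R3 <- R3 - (-9)*R1:  [    0    88    68  -216 ]
R3 <- R3 - (-22/3)*R2:  [     0      0   50/3  100/3 ]
Row echelon form:
[ 1    9     7  |    -21 ]
[ 0  -12    -7  |     34 ]
[ 0    0  50/3  |  100/3 ]
Back-substitution:
r = (100/3) / (50/3) = 2
q = (34 - (-7)*(2)) / -12 = -4
p = (-21 - (9)*(-4) - (7)*(2)) / 1 = 1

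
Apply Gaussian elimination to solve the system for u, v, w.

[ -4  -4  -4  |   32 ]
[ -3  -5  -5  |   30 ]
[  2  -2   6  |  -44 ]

Forward elimination on [A|b]:
R2 <- R2 - (3/4)*R1:  [  0  -2  -2   6 ]
R3 <- R3 - (-1/2)*R1:  [   0   -4    4  -28 ]
R3 <- R3 - (2)*R2:  [   0    0    8  -40 ]
Row echelon form:
[ -4  -4  -4  |   32 ]
[  0  -2  -2  |    6 ]
[  0   0   8  |  -40 ]
Back-substitution:
w = (-40) / 8 = -5
v = (6 - (-2)*(-5)) / -2 = 2
u = (32 - (-4)*(2) - (-4)*(-5)) / -4 = -5

(-5, 2, -5)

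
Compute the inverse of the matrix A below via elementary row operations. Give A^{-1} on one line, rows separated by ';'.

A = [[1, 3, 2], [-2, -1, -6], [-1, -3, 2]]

Gauss-Jordan on [A | I]:
R2 <- R2 - (-2)*R1:  [  0   5  -2  |   2   1   0 ]
R3 <- R3 - (-1)*R1:  [ 0  0  4  |  1  0  1 ]
R2 <- (1/5)*R2:  [    0     1  -2/5  |   2/5   1/5     0 ]
R1 <- R1 - (3)*R2:  [    1     0  16/5  |  -1/5  -3/5     0 ]
R3 <- (1/4)*R3:  [   0    0    1  |  1/4    0  1/4 ]
R1 <- R1 - (16/5)*R3:  [    1     0     0  |    -1  -3/5  -4/5 ]
R2 <- R2 - (-2/5)*R3:  [    0     1     0  |   1/2   1/5  1/10 ]
Right block of [I | A^{-1}] is the inverse:
[  -1  -3/5  -4/5 ]
[ 1/2   1/5  1/10 ]
[ 1/4     0   1/4 ]

inverse = [-1 -3/5 -4/5; 1/2 1/5 1/10; 1/4 0 1/4]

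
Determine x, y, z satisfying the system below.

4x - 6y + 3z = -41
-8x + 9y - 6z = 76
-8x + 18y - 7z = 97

Forward elimination on [A|b]:
R2 <- R2 - (-2)*R1:  [  0  -3   0  -6 ]
R3 <- R3 - (-2)*R1:  [  0   6  -1  15 ]
R3 <- R3 - (-2)*R2:  [  0   0  -1   3 ]
Row echelon form:
[ 4  -6   3  |  -41 ]
[ 0  -3   0  |   -6 ]
[ 0   0  -1  |    3 ]
Back-substitution:
z = (3) / -1 = -3
y = (-6) / -3 = 2
x = (-41 - (-6)*(2) - (3)*(-3)) / 4 = -5

(-5, 2, -3)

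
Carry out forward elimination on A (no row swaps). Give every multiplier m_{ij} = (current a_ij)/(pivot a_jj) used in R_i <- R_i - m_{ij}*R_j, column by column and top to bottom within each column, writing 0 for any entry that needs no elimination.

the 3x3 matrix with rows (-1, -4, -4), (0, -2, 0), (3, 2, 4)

Forward elimination:
R2: entry in column 1 is already 0 -> m_{21} = 0 (no row operation needed)
R3 <- R3 - (-3)*R1:  [   0  -10   -8 ]
R3 <- R3 - (5)*R2:  [  0   0  -8 ]
Multipliers (in order of application): m_{21} = 0, m_{31} = -3, m_{32} = 5

multipliers: 0, -3, 5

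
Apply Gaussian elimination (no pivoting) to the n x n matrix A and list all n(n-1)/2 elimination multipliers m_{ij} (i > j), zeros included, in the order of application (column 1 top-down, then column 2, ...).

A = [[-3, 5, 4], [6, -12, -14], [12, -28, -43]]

multipliers: -2, -4, 4

Forward elimination:
R2 <- R2 - (-2)*R1:  [  0  -2  -6 ]
R3 <- R3 - (-4)*R1:  [   0   -8  -27 ]
R3 <- R3 - (4)*R2:  [  0   0  -3 ]
Multipliers (in order of application): m_{21} = -2, m_{31} = -4, m_{32} = 4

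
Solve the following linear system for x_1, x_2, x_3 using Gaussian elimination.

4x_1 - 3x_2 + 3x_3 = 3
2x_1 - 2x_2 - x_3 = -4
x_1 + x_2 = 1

(0, 1, 2)

Forward elimination on [A|b]:
R2 <- R2 - (1/2)*R1:  [     0   -1/2   -5/2  -11/2 ]
R3 <- R3 - (1/4)*R1:  [    0   7/4  -3/4   1/4 ]
R3 <- R3 - (-7/2)*R2:  [     0      0  -19/2    -19 ]
Row echelon form:
[ 4    -3      3  |      3 ]
[ 0  -1/2   -5/2  |  -11/2 ]
[ 0     0  -19/2  |    -19 ]
Back-substitution:
x_3 = (-19) / (-19/2) = 2
x_2 = (-11/2 - (-5/2)*(2)) / (-1/2) = 1
x_1 = (3 - (-3)*(1) - (3)*(2)) / 4 = 0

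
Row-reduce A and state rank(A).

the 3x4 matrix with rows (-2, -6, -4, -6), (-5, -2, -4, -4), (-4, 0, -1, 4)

Row reduction:
R2 <- R2 - (5/2)*R1:  [  0  13   6  11 ]
R3 <- R3 - (2)*R1:  [  0  12   7  16 ]
R3 <- R3 - (12/13)*R2:  [     0      0  19/13  76/13 ]
Row echelon form:
[ -2  -6     -4     -6 ]
[  0  13      6     11 ]
[  0   0  19/13  76/13 ]
Nonzero rows / pivot columns: 3

rank(A) = 3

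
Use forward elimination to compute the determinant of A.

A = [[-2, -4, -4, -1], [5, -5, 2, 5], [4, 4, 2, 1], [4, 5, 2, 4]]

Forward elimination:
R2 <- R2 - (-5/2)*R1:  [   0  -15   -8  5/2 ]
R3 <- R3 - (-2)*R1:  [  0  -4  -6  -1 ]
R4 <- R4 - (-2)*R1:  [  0  -3  -6   2 ]
R3 <- R3 - (4/15)*R2:  [      0       0  -58/15    -5/3 ]
R4 <- R4 - (1/5)*R2:  [     0      0  -22/5    3/2 ]
R4 <- R4 - (33/29)*R3:  [      0       0       0  197/58 ]
Upper-triangular form:
[ -2   -4      -4      -1 ]
[  0  -15      -8     5/2 ]
[  0    0  -58/15    -5/3 ]
[  0    0       0  197/58 ]
det(A) = (-1)^0 * (-2) * (-15) * (-58/15) * (197/58) = -394  (0 row swaps -> sign +1)

det(A) = -394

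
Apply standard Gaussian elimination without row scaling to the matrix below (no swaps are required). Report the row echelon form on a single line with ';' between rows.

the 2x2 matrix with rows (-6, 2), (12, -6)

Forward elimination:
R2 <- R2 - (-2)*R1:  [  0  -2 ]
Row echelon form:
[ -6   2 ]
[  0  -2 ]

REF = [-6 2; 0 -2]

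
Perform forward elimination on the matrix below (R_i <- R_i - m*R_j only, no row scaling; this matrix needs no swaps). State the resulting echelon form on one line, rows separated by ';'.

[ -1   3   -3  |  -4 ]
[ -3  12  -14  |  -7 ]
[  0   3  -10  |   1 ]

Forward elimination:
R2 <- R2 - (3)*R1:  [  0   3  -5   5 ]
R3 <- R3 - (1)*R2:  [  0   0  -5  -4 ]
Row echelon form:
[ -1  3  -3  |  -4 ]
[  0  3  -5  |   5 ]
[  0  0  -5  |  -4 ]

REF = [-1 3 -3 -4; 0 3 -5 5; 0 0 -5 -4]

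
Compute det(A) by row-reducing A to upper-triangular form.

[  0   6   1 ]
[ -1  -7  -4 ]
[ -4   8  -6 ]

Forward elimination:
R1 <-> R2   (pivot in column 1 was zero)
[ -1  -7  -4 ]
[  0   6   1 ]
[ -4   8  -6 ]
R3 <- R3 - (4)*R1:  [  0  36  10 ]
R3 <- R3 - (6)*R2:  [ 0  0  4 ]
Upper-triangular form:
[ -1  -7  -4 ]
[  0   6   1 ]
[  0   0   4 ]
det(A) = (-1)^1 * (-1) * (6) * (4) = 24  (1 row swap -> sign -1)

det(A) = 24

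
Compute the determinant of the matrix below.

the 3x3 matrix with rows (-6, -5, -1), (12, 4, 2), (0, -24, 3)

det(A) = 108

Forward elimination:
R2 <- R2 - (-2)*R1:  [  0  -6   0 ]
R3 <- R3 - (4)*R2:  [ 0  0  3 ]
Upper-triangular form:
[ -6  -5  -1 ]
[  0  -6   0 ]
[  0   0   3 ]
det(A) = (-1)^0 * (-6) * (-6) * (3) = 108  (0 row swaps -> sign +1)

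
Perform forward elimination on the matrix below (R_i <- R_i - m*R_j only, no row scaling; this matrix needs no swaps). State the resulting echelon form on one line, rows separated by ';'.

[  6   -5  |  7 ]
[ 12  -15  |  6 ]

REF = [6 -5 7; 0 -5 -8]

Forward elimination:
R2 <- R2 - (2)*R1:  [  0  -5  -8 ]
Row echelon form:
[ 6  -5  |   7 ]
[ 0  -5  |  -8 ]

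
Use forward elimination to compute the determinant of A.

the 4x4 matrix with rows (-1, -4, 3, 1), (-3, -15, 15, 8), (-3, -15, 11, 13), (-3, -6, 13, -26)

Forward elimination:
R2 <- R2 - (3)*R1:  [  0  -3   6   5 ]
R3 <- R3 - (3)*R1:  [  0  -3   2  10 ]
R4 <- R4 - (3)*R1:  [   0    6    4  -29 ]
R3 <- R3 - (1)*R2:  [  0   0  -4   5 ]
R4 <- R4 - (-2)*R2:  [   0    0   16  -19 ]
R4 <- R4 - (-4)*R3:  [ 0  0  0  1 ]
Upper-triangular form:
[ -1  -4   3  1 ]
[  0  -3   6  5 ]
[  0   0  -4  5 ]
[  0   0   0  1 ]
det(A) = (-1)^0 * (-1) * (-3) * (-4) * (1) = -12  (0 row swaps -> sign +1)

det(A) = -12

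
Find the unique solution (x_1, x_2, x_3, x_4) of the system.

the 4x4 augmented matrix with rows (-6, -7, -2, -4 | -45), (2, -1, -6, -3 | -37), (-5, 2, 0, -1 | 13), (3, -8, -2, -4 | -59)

Forward elimination on [A|b]:
R2 <- R2 - (-1/3)*R1:  [     0  -10/3  -20/3  -13/3    -52 ]
R3 <- R3 - (5/6)*R1:  [     0   47/6    5/3    7/3  101/2 ]
R4 <- R4 - (-1/2)*R1:  [      0   -23/2      -3      -6  -163/2 ]
R3 <- R3 - (-47/20)*R2:  [       0        0      -14  -157/20  -717/10 ]
R4 <- R4 - (69/20)*R2:  [      0       0      20  179/20  979/10 ]
R4 <- R4 - (-10/7)*R3:  [        0         0         0  -317/140   -317/70 ]
Row echelon form:
[ -6     -7     -2        -4  |      -45 ]
[  0  -10/3  -20/3     -13/3  |      -52 ]
[  0      0    -14   -157/20  |  -717/10 ]
[  0      0      0  -317/140  |  -317/70 ]
Back-substitution:
x_4 = (-317/70) / (-317/140) = 2
x_3 = (-717/10 - (-157/20)*(2)) / -14 = 4
x_2 = (-52 - (-20/3)*(4) - (-13/3)*(2)) / (-10/3) = 5
x_1 = (-45 - (-7)*(5) - (-2)*(4) - (-4)*(2)) / -6 = -1

(-1, 5, 4, 2)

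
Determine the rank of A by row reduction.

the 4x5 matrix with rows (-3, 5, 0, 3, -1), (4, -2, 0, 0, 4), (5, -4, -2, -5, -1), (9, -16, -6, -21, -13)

Row reduction:
R2 <- R2 - (-4/3)*R1:  [    0  14/3     0     4   8/3 ]
R3 <- R3 - (-5/3)*R1:  [    0  13/3    -2     0  -8/3 ]
R4 <- R4 - (-3)*R1:  [   0   -1   -6  -12  -16 ]
R3 <- R3 - (13/14)*R2:  [     0      0     -2  -26/7  -36/7 ]
R4 <- R4 - (-3/14)*R2:  [      0       0      -6   -78/7  -108/7 ]
R4 <- R4 - (3)*R3:  [ 0  0  0  0  0 ]
Row echelon form:
[ -3     5   0      3     -1 ]
[  0  14/3   0      4    8/3 ]
[  0     0  -2  -26/7  -36/7 ]
[  0     0   0      0      0 ]
Nonzero rows / pivot columns: 3

rank(A) = 3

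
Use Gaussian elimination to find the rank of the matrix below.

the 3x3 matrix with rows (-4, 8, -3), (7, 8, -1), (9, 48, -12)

rank(A) = 2

Row reduction:
R2 <- R2 - (-7/4)*R1:  [     0     22  -25/4 ]
R3 <- R3 - (-9/4)*R1:  [     0     66  -75/4 ]
R3 <- R3 - (3)*R2:  [ 0  0  0 ]
Row echelon form:
[ -4   8     -3 ]
[  0  22  -25/4 ]
[  0   0      0 ]
Nonzero rows / pivot columns: 2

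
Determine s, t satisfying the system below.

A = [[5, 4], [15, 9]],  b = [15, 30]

Forward elimination on [A|b]:
R2 <- R2 - (3)*R1:  [   0   -3  -15 ]
Row echelon form:
[ 5   4  |   15 ]
[ 0  -3  |  -15 ]
Back-substitution:
t = (-15) / -3 = 5
s = (15 - (4)*(5)) / 5 = -1

(-1, 5)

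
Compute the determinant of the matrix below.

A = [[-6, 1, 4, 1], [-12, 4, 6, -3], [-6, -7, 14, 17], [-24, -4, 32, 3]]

Forward elimination:
R2 <- R2 - (2)*R1:  [  0   2  -2  -5 ]
R3 <- R3 - (1)*R1:  [  0  -8  10  16 ]
R4 <- R4 - (4)*R1:  [  0  -8  16  -1 ]
R3 <- R3 - (-4)*R2:  [  0   0   2  -4 ]
R4 <- R4 - (-4)*R2:  [   0    0    8  -21 ]
R4 <- R4 - (4)*R3:  [  0   0   0  -5 ]
Upper-triangular form:
[ -6  1   4   1 ]
[  0  2  -2  -5 ]
[  0  0   2  -4 ]
[  0  0   0  -5 ]
det(A) = (-1)^0 * (-6) * (2) * (2) * (-5) = 120  (0 row swaps -> sign +1)

det(A) = 120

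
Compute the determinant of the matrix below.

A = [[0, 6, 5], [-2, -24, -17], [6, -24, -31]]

Forward elimination:
R1 <-> R2   (pivot in column 1 was zero)
[ -2  -24  -17 ]
[  0    6    5 ]
[  6  -24  -31 ]
R3 <- R3 - (-3)*R1:  [   0  -96  -82 ]
R3 <- R3 - (-16)*R2:  [  0   0  -2 ]
Upper-triangular form:
[ -2  -24  -17 ]
[  0    6    5 ]
[  0    0   -2 ]
det(A) = (-1)^1 * (-2) * (6) * (-2) = -24  (1 row swap -> sign -1)

det(A) = -24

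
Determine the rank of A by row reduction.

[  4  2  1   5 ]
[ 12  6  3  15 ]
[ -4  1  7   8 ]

rank(A) = 2

Row reduction:
R2 <- R2 - (3)*R1:  [ 0  0  0  0 ]
R3 <- R3 - (-1)*R1:  [  0   3   8  13 ]
R2 <-> R3   (pivot in column 2 was zero)
[ 4  2  1   5 ]
[ 0  3  8  13 ]
[ 0  0  0   0 ]
Row echelon form:
[ 4  2  1   5 ]
[ 0  3  8  13 ]
[ 0  0  0   0 ]
Nonzero rows / pivot columns: 2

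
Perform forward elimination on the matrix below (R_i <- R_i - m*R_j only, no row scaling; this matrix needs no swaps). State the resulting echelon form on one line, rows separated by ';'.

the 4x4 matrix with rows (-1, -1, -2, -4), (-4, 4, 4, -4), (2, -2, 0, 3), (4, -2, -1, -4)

REF = [-1 -1 -2 -4; 0 8 12 12; 0 0 2 1; 0 0 0 -11]

Forward elimination:
R2 <- R2 - (4)*R1:  [  0   8  12  12 ]
R3 <- R3 - (-2)*R1:  [  0  -4  -4  -5 ]
R4 <- R4 - (-4)*R1:  [   0   -6   -9  -20 ]
R3 <- R3 - (-1/2)*R2:  [ 0  0  2  1 ]
R4 <- R4 - (-3/4)*R2:  [   0    0    0  -11 ]
Row echelon form:
[ -1  -1  -2   -4 ]
[  0   8  12   12 ]
[  0   0   2    1 ]
[  0   0   0  -11 ]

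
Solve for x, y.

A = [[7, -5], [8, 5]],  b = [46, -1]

(3, -5)

Forward elimination on [A|b]:
R2 <- R2 - (8/7)*R1:  [      0    75/7  -375/7 ]
Row echelon form:
[ 7    -5  |      46 ]
[ 0  75/7  |  -375/7 ]
Back-substitution:
y = (-375/7) / (75/7) = -5
x = (46 - (-5)*(-5)) / 7 = 3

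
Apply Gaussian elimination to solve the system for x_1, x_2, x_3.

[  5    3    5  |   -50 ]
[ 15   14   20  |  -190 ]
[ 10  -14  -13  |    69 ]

(-4, -5, -3)

Forward elimination on [A|b]:
R2 <- R2 - (3)*R1:  [   0    5    5  -40 ]
R3 <- R3 - (2)*R1:  [   0  -20  -23  169 ]
R3 <- R3 - (-4)*R2:  [  0   0  -3   9 ]
Row echelon form:
[ 5  3   5  |  -50 ]
[ 0  5   5  |  -40 ]
[ 0  0  -3  |    9 ]
Back-substitution:
x_3 = (9) / -3 = -3
x_2 = (-40 - (5)*(-3)) / 5 = -5
x_1 = (-50 - (3)*(-5) - (5)*(-3)) / 5 = -4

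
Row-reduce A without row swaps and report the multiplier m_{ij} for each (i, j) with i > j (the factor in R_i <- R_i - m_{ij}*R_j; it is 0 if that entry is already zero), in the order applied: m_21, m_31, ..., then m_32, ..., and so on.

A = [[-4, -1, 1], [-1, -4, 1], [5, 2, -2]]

multipliers: 1/4, -5/4, -1/5

Forward elimination:
R2 <- R2 - (1/4)*R1:  [     0  -15/4    3/4 ]
R3 <- R3 - (-5/4)*R1:  [    0   3/4  -3/4 ]
R3 <- R3 - (-1/5)*R2:  [    0     0  -3/5 ]
Multipliers (in order of application): m_{21} = 1/4, m_{31} = -5/4, m_{32} = -1/5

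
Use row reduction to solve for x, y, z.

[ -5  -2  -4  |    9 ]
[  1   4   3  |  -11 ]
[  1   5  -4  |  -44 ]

(-3, -5, 4)

Forward elimination on [A|b]:
R2 <- R2 - (-1/5)*R1:  [     0   18/5   11/5  -46/5 ]
R3 <- R3 - (-1/5)*R1:  [      0    23/5   -24/5  -211/5 ]
R3 <- R3 - (23/18)*R2:  [       0        0  -137/18   -274/9 ]
Row echelon form:
[ -5    -2       -4  |       9 ]
[  0  18/5     11/5  |   -46/5 ]
[  0     0  -137/18  |  -274/9 ]
Back-substitution:
z = (-274/9) / (-137/18) = 4
y = (-46/5 - (11/5)*(4)) / (18/5) = -5
x = (9 - (-2)*(-5) - (-4)*(4)) / -5 = -3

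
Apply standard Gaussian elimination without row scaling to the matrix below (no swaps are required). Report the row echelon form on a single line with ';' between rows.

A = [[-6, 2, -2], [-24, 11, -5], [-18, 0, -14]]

Forward elimination:
R2 <- R2 - (4)*R1:  [ 0  3  3 ]
R3 <- R3 - (3)*R1:  [  0  -6  -8 ]
R3 <- R3 - (-2)*R2:  [  0   0  -2 ]
Row echelon form:
[ -6  2  -2 ]
[  0  3   3 ]
[  0  0  -2 ]

REF = [-6 2 -2; 0 3 3; 0 0 -2]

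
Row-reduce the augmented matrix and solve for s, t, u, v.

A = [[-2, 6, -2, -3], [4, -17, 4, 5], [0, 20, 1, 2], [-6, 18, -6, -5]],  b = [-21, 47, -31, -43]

(-2, -2, -1, 5)

Forward elimination on [A|b]:
R2 <- R2 - (-2)*R1:  [  0  -5   0  -1   5 ]
R4 <- R4 - (3)*R1:  [  0   0   0   4  20 ]
R3 <- R3 - (-4)*R2:  [   0    0    1   -2  -11 ]
Row echelon form:
[ -2   6  -2  -3  |  -21 ]
[  0  -5   0  -1  |    5 ]
[  0   0   1  -2  |  -11 ]
[  0   0   0   4  |   20 ]
Back-substitution:
v = (20) / 4 = 5
u = (-11 - (-2)*(5)) / 1 = -1
t = (5 - (-1)*(5)) / -5 = -2
s = (-21 - (6)*(-2) - (-2)*(-1) - (-3)*(5)) / -2 = -2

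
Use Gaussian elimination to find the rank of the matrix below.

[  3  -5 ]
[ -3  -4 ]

Row reduction:
R2 <- R2 - (-1)*R1:  [  0  -9 ]
Row echelon form:
[ 3  -5 ]
[ 0  -9 ]
Nonzero rows / pivot columns: 2

rank(A) = 2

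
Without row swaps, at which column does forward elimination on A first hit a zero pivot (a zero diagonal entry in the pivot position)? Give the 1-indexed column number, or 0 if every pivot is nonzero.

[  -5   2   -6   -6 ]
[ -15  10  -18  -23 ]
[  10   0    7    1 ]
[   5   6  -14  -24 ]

first zero-pivot column = 0

Naive forward elimination:
R2 <- R2 - (3)*R1:  [  0   4   0  -5 ]
R3 <- R3 - (-2)*R1:  [   0    4   -5  -11 ]
R4 <- R4 - (-1)*R1:  [   0    8  -20  -30 ]
R3 <- R3 - (1)*R2:  [  0   0  -5  -6 ]
R4 <- R4 - (2)*R2:  [   0    0  -20  -20 ]
R4 <- R4 - (4)*R3:  [ 0  0  0  4 ]
All pivots nonzero; naive elimination completes without hitting a zero pivot.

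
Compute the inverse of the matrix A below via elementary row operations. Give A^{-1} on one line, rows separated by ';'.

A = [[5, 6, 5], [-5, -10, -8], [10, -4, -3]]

Gauss-Jordan on [A | I]:
R1 <- (1/5)*R1:  [   1  6/5    1  |  1/5    0    0 ]
R2 <- R2 - (-5)*R1:  [  0  -4  -3  |   1   1   0 ]
R3 <- R3 - (10)*R1:  [   0  -16  -13  |   -2    0    1 ]
R2 <- (1/-4)*R2:  [    0     1   3/4  |  -1/4  -1/4     0 ]
R1 <- R1 - (6/5)*R2:  [    1     0  1/10  |   1/2  3/10     0 ]
R3 <- R3 - (-16)*R2:  [  0   0  -1  |  -6  -4   1 ]
R3 <- (1/-1)*R3:  [  0   0   1  |   6   4  -1 ]
R1 <- R1 - (1/10)*R3:  [     1      0      0  |  -1/10  -1/10   1/10 ]
R2 <- R2 - (3/4)*R3:  [     0      1      0  |  -19/4  -13/4    3/4 ]
Right block of [I | A^{-1}] is the inverse:
[ -1/10  -1/10  1/10 ]
[ -19/4  -13/4   3/4 ]
[     6      4    -1 ]

inverse = [-1/10 -1/10 1/10; -19/4 -13/4 3/4; 6 4 -1]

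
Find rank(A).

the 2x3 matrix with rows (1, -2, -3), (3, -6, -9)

rank(A) = 1

Row reduction:
R2 <- R2 - (3)*R1:  [ 0  0  0 ]
Row echelon form:
[ 1  -2  -3 ]
[ 0   0   0 ]
Nonzero rows / pivot columns: 1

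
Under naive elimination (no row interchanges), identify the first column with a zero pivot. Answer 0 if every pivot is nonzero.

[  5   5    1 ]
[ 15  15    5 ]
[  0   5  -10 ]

first zero-pivot column = 2

Naive forward elimination:
R2 <- R2 - (3)*R1:  [ 0  0  2 ]
Matrix at this point:
[ 5  5    1 ]
[ 0  0    2 ]
[ 0  5  -10 ]
Pivot entry (2,2) is zero but row 3 has 5 in column 2 -> naive elimination stops; a row interchange (e.g. R2 <-> R3) would be required here.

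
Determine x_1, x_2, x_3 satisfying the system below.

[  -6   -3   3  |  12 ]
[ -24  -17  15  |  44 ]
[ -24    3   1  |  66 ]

Forward elimination on [A|b]:
R2 <- R2 - (4)*R1:  [  0  -5   3  -4 ]
R3 <- R3 - (4)*R1:  [   0   15  -11   18 ]
R3 <- R3 - (-3)*R2:  [  0   0  -2   6 ]
Row echelon form:
[ -6  -3   3  |  12 ]
[  0  -5   3  |  -4 ]
[  0   0  -2  |   6 ]
Back-substitution:
x_3 = (6) / -2 = -3
x_2 = (-4 - (3)*(-3)) / -5 = -1
x_1 = (12 - (-3)*(-1) - (3)*(-3)) / -6 = -3

(-3, -1, -3)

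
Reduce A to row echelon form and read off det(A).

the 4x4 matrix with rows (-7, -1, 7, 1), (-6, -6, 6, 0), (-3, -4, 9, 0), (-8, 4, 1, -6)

det(A) = -1686

Forward elimination:
R2 <- R2 - (6/7)*R1:  [     0  -36/7      0   -6/7 ]
R3 <- R3 - (3/7)*R1:  [     0  -25/7      6   -3/7 ]
R4 <- R4 - (8/7)*R1:  [     0   36/7     -7  -50/7 ]
R3 <- R3 - (25/36)*R2:  [   0    0    6  1/6 ]
R4 <- R4 - (-1)*R2:  [  0   0  -7  -8 ]
R4 <- R4 - (-7/6)*R3:  [       0        0        0  -281/36 ]
Upper-triangular form:
[ -7     -1  7        1 ]
[  0  -36/7  0     -6/7 ]
[  0      0  6      1/6 ]
[  0      0  0  -281/36 ]
det(A) = (-1)^0 * (-7) * (-36/7) * (6) * (-281/36) = -1686  (0 row swaps -> sign +1)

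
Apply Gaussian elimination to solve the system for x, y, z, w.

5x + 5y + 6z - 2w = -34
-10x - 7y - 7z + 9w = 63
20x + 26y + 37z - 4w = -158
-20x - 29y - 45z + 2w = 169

(-1, -5, 0, 2)

Forward elimination on [A|b]:
R2 <- R2 - (-2)*R1:  [  0   3   5   5  -5 ]
R3 <- R3 - (4)*R1:  [   0    6   13    4  -22 ]
R4 <- R4 - (-4)*R1:  [   0   -9  -21   -6   33 ]
R3 <- R3 - (2)*R2:  [   0    0    3   -6  -12 ]
R4 <- R4 - (-3)*R2:  [  0   0  -6   9  18 ]
R4 <- R4 - (-2)*R3:  [  0   0   0  -3  -6 ]
Row echelon form:
[ 5  5  6  -2  |  -34 ]
[ 0  3  5   5  |   -5 ]
[ 0  0  3  -6  |  -12 ]
[ 0  0  0  -3  |   -6 ]
Back-substitution:
w = (-6) / -3 = 2
z = (-12 - (-6)*(2)) / 3 = 0
y = (-5 - (5)*(0) - (5)*(2)) / 3 = -5
x = (-34 - (5)*(-5) - (6)*(0) - (-2)*(2)) / 5 = -1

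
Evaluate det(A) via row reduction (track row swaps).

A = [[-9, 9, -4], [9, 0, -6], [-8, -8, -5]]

det(A) = 1557

Forward elimination:
R2 <- R2 - (-1)*R1:  [   0    9  -10 ]
R3 <- R3 - (8/9)*R1:  [     0    -16  -13/9 ]
R3 <- R3 - (-16/9)*R2:  [      0       0  -173/9 ]
Upper-triangular form:
[ -9  9      -4 ]
[  0  9     -10 ]
[  0  0  -173/9 ]
det(A) = (-1)^0 * (-9) * (9) * (-173/9) = 1557  (0 row swaps -> sign +1)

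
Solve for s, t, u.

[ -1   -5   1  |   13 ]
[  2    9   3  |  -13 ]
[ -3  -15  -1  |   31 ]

(4, -3, 2)

Forward elimination on [A|b]:
R2 <- R2 - (-2)*R1:  [  0  -1   5  13 ]
R3 <- R3 - (3)*R1:  [  0   0  -4  -8 ]
Row echelon form:
[ -1  -5   1  |  13 ]
[  0  -1   5  |  13 ]
[  0   0  -4  |  -8 ]
Back-substitution:
u = (-8) / -4 = 2
t = (13 - (5)*(2)) / -1 = -3
s = (13 - (-5)*(-3) - (1)*(2)) / -1 = 4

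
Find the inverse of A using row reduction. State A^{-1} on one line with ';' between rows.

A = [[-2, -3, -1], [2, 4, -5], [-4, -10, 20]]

Gauss-Jordan on [A | I]:
R1 <- (1/-2)*R1:  [    1   3/2   1/2  |  -1/2     0     0 ]
R2 <- R2 - (2)*R1:  [  0   1  -6  |   1   1   0 ]
R3 <- R3 - (-4)*R1:  [  0  -4  22  |  -2   0   1 ]
R1 <- R1 - (3/2)*R2:  [    1     0  19/2  |    -2  -3/2     0 ]
R3 <- R3 - (-4)*R2:  [  0   0  -2  |   2   4   1 ]
R3 <- (1/-2)*R3:  [    0     0     1  |    -1    -2  -1/2 ]
R1 <- R1 - (19/2)*R3:  [    1     0     0  |  15/2  35/2  19/4 ]
R2 <- R2 - (-6)*R3:  [   0    1    0  |   -5  -11   -3 ]
Right block of [I | A^{-1}] is the inverse:
[ 15/2  35/2  19/4 ]
[   -5   -11    -3 ]
[   -1    -2  -1/2 ]

inverse = [15/2 35/2 19/4; -5 -11 -3; -1 -2 -1/2]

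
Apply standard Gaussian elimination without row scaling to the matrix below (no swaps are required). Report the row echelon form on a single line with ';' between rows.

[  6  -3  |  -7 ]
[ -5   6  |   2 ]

REF = [6 -3 -7; 0 7/2 -23/6]

Forward elimination:
R2 <- R2 - (-5/6)*R1:  [     0    7/2  -23/6 ]
Row echelon form:
[ 6   -3  |     -7 ]
[ 0  7/2  |  -23/6 ]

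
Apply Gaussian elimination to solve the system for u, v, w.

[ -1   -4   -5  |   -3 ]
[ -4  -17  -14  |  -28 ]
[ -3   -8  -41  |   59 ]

(-3, 4, -2)

Forward elimination on [A|b]:
R2 <- R2 - (4)*R1:  [   0   -1    6  -16 ]
R3 <- R3 - (3)*R1:  [   0    4  -26   68 ]
R3 <- R3 - (-4)*R2:  [  0   0  -2   4 ]
Row echelon form:
[ -1  -4  -5  |   -3 ]
[  0  -1   6  |  -16 ]
[  0   0  -2  |    4 ]
Back-substitution:
w = (4) / -2 = -2
v = (-16 - (6)*(-2)) / -1 = 4
u = (-3 - (-4)*(4) - (-5)*(-2)) / -1 = -3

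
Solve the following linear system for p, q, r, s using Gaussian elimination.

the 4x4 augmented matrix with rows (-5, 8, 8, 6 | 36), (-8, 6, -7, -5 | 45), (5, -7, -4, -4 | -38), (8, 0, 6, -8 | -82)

Forward elimination on [A|b]:
R2 <- R2 - (8/5)*R1:  [     0  -34/5  -99/5  -73/5  -63/5 ]
R3 <- R3 - (-1)*R1:  [  0   1   4   2  -2 ]
R4 <- R4 - (-8/5)*R1:  [      0    64/5    94/5     8/5  -122/5 ]
R3 <- R3 - (-5/34)*R2:  [       0        0    37/34    -5/34  -131/34 ]
R4 <- R4 - (-32/17)*R2:  [       0        0  -314/17  -440/17  -818/17 ]
R4 <- R4 - (-628/37)*R3:  [        0         0         0  -1050/37  -4200/37 ]
Row echelon form:
[ -5      8      8         6  |        36 ]
[  0  -34/5  -99/5     -73/5  |     -63/5 ]
[  0      0  37/34     -5/34  |   -131/34 ]
[  0      0      0  -1050/37  |  -4200/37 ]
Back-substitution:
s = (-4200/37) / (-1050/37) = 4
r = (-131/34 - (-5/34)*(4)) / (37/34) = -3
q = (-63/5 - (-99/5)*(-3) - (-73/5)*(4)) / (-34/5) = 2
p = (36 - (8)*(2) - (8)*(-3) - (6)*(4)) / -5 = -4

(-4, 2, -3, 4)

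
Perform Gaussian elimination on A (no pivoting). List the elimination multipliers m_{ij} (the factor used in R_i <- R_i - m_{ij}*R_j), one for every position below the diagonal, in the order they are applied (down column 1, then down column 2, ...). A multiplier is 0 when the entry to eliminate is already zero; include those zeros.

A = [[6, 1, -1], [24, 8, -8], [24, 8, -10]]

Forward elimination:
R2 <- R2 - (4)*R1:  [  0   4  -4 ]
R3 <- R3 - (4)*R1:  [  0   4  -6 ]
R3 <- R3 - (1)*R2:  [  0   0  -2 ]
Multipliers (in order of application): m_{21} = 4, m_{31} = 4, m_{32} = 1

multipliers: 4, 4, 1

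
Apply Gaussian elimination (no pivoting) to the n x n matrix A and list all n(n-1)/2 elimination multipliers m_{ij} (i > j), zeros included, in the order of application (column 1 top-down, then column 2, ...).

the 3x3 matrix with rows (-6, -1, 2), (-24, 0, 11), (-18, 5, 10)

Forward elimination:
R2 <- R2 - (4)*R1:  [ 0  4  3 ]
R3 <- R3 - (3)*R1:  [ 0  8  4 ]
R3 <- R3 - (2)*R2:  [  0   0  -2 ]
Multipliers (in order of application): m_{21} = 4, m_{31} = 3, m_{32} = 2

multipliers: 4, 3, 2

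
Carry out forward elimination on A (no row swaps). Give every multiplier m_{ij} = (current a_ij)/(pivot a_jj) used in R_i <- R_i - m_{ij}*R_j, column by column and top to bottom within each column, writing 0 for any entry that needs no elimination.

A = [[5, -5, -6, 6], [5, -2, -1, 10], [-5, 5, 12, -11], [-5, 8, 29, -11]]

Forward elimination:
R2 <- R2 - (1)*R1:  [ 0  3  5  4 ]
R3 <- R3 - (-1)*R1:  [  0   0   6  -5 ]
R4 <- R4 - (-1)*R1:  [  0   3  23  -5 ]
R3: entry in column 2 is already 0 -> m_{32} = 0 (no row operation needed)
R4 <- R4 - (1)*R2:  [  0   0  18  -9 ]
R4 <- R4 - (3)*R3:  [ 0  0  0  6 ]
Multipliers (in order of application): m_{21} = 1, m_{31} = -1, m_{41} = -1, m_{32} = 0, m_{42} = 1, m_{43} = 3

multipliers: 1, -1, -1, 0, 1, 3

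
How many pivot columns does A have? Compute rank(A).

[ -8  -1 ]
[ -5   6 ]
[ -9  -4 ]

rank(A) = 2

Row reduction:
R2 <- R2 - (5/8)*R1:  [    0  53/8 ]
R3 <- R3 - (9/8)*R1:  [     0  -23/8 ]
R3 <- R3 - (-23/53)*R2:  [ 0  0 ]
Row echelon form:
[ -8    -1 ]
[  0  53/8 ]
[  0     0 ]
Nonzero rows / pivot columns: 2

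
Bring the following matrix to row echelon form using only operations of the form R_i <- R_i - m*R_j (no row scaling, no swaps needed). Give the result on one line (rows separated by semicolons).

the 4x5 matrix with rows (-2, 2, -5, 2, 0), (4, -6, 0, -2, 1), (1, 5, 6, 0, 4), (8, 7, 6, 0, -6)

Forward elimination:
R2 <- R2 - (-2)*R1:  [   0   -2  -10    2    1 ]
R3 <- R3 - (-1/2)*R1:  [   0    6  7/2    1    4 ]
R4 <- R4 - (-4)*R1:  [   0   15  -14    8   -6 ]
R3 <- R3 - (-3)*R2:  [     0      0  -53/2      7      7 ]
R4 <- R4 - (-15/2)*R2:  [   0    0  -89   23  3/2 ]
R4 <- R4 - (178/53)*R3:  [         0          0          0     -27/53  -2333/106 ]
Row echelon form:
[ -2   2     -5       2          0 ]
[  0  -2    -10       2          1 ]
[  0   0  -53/2       7          7 ]
[  0   0      0  -27/53  -2333/106 ]

REF = [-2 2 -5 2 0; 0 -2 -10 2 1; 0 0 -53/2 7 7; 0 0 0 -27/53 -2333/106]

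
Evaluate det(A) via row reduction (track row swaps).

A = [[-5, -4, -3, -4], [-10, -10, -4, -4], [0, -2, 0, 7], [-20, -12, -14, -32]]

det(A) = 100

Forward elimination:
R2 <- R2 - (2)*R1:  [  0  -2   2   4 ]
R4 <- R4 - (4)*R1:  [   0    4   -2  -16 ]
R3 <- R3 - (1)*R2:  [  0   0  -2   3 ]
R4 <- R4 - (-2)*R2:  [  0   0   2  -8 ]
R4 <- R4 - (-1)*R3:  [  0   0   0  -5 ]
Upper-triangular form:
[ -5  -4  -3  -4 ]
[  0  -2   2   4 ]
[  0   0  -2   3 ]
[  0   0   0  -5 ]
det(A) = (-1)^0 * (-5) * (-2) * (-2) * (-5) = 100  (0 row swaps -> sign +1)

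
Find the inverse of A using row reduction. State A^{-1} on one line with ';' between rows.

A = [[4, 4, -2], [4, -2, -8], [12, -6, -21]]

inverse = [1/12 -4/3 1/2; 1/6 5/6 -1/3; 0 -1 1/3]

Gauss-Jordan on [A | I]:
R1 <- (1/4)*R1:  [    1     1  -1/2  |   1/4     0     0 ]
R2 <- R2 - (4)*R1:  [  0  -6  -6  |  -1   1   0 ]
R3 <- R3 - (12)*R1:  [   0  -18  -15  |   -3    0    1 ]
R2 <- (1/-6)*R2:  [    0     1     1  |   1/6  -1/6     0 ]
R1 <- R1 - (1)*R2:  [    1     0  -3/2  |  1/12   1/6     0 ]
R3 <- R3 - (-18)*R2:  [  0   0   3  |   0  -3   1 ]
R3 <- (1/3)*R3:  [   0    0    1  |    0   -1  1/3 ]
R1 <- R1 - (-3/2)*R3:  [    1     0     0  |  1/12  -4/3   1/2 ]
R2 <- R2 - (1)*R3:  [    0     1     0  |   1/6   5/6  -1/3 ]
Right block of [I | A^{-1}] is the inverse:
[ 1/12  -4/3   1/2 ]
[  1/6   5/6  -1/3 ]
[    0    -1   1/3 ]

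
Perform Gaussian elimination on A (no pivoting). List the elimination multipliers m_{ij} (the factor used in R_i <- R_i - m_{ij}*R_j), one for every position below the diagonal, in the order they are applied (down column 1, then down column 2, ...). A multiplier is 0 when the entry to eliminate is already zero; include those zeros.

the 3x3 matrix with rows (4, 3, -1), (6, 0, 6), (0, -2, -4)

multipliers: 3/2, 0, 4/9

Forward elimination:
R2 <- R2 - (3/2)*R1:  [    0  -9/2  15/2 ]
R3: entry in column 1 is already 0 -> m_{31} = 0 (no row operation needed)
R3 <- R3 - (4/9)*R2:  [     0      0  -22/3 ]
Multipliers (in order of application): m_{21} = 3/2, m_{31} = 0, m_{32} = 4/9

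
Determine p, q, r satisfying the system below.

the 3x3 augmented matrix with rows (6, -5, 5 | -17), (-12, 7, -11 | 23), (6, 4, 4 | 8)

(-2, 3, 2)

Forward elimination on [A|b]:
R2 <- R2 - (-2)*R1:  [   0   -3   -1  -11 ]
R3 <- R3 - (1)*R1:  [  0   9  -1  25 ]
R3 <- R3 - (-3)*R2:  [  0   0  -4  -8 ]
Row echelon form:
[ 6  -5   5  |  -17 ]
[ 0  -3  -1  |  -11 ]
[ 0   0  -4  |   -8 ]
Back-substitution:
r = (-8) / -4 = 2
q = (-11 - (-1)*(2)) / -3 = 3
p = (-17 - (-5)*(3) - (5)*(2)) / 6 = -2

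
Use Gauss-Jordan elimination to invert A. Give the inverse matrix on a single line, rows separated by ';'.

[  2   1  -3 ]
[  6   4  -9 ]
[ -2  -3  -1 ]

inverse = [31/8 -5/4 -3/8; -3 1 0; 5/4 -1/2 -1/4]

Gauss-Jordan on [A | I]:
R1 <- (1/2)*R1:  [    1   1/2  -3/2  |   1/2     0     0 ]
R2 <- R2 - (6)*R1:  [  0   1   0  |  -3   1   0 ]
R3 <- R3 - (-2)*R1:  [  0  -2  -4  |   1   0   1 ]
R1 <- R1 - (1/2)*R2:  [    1     0  -3/2  |     2  -1/2     0 ]
R3 <- R3 - (-2)*R2:  [  0   0  -4  |  -5   2   1 ]
R3 <- (1/-4)*R3:  [    0     0     1  |   5/4  -1/2  -1/4 ]
R1 <- R1 - (-3/2)*R3:  [    1     0     0  |  31/8  -5/4  -3/8 ]
Right block of [I | A^{-1}] is the inverse:
[ 31/8  -5/4  -3/8 ]
[   -3     1     0 ]
[  5/4  -1/2  -1/4 ]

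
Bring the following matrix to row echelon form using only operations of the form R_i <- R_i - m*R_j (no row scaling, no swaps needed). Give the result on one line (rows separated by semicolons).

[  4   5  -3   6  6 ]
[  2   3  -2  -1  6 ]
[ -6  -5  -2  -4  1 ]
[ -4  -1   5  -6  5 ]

REF = [4 5 -3 6 6; 0 1/2 -1/2 -4 3; 0 0 -4 25 -5; 0 0 0 139/2 -41/2]

Forward elimination:
R2 <- R2 - (1/2)*R1:  [    0   1/2  -1/2    -4     3 ]
R3 <- R3 - (-3/2)*R1:  [     0    5/2  -13/2      5     10 ]
R4 <- R4 - (-1)*R1:  [  0   4   2   0  11 ]
R3 <- R3 - (5)*R2:  [  0   0  -4  25  -5 ]
R4 <- R4 - (8)*R2:  [   0    0    6   32  -13 ]
R4 <- R4 - (-3/2)*R3:  [     0      0      0  139/2  -41/2 ]
Row echelon form:
[ 4    5    -3      6      6 ]
[ 0  1/2  -1/2     -4      3 ]
[ 0    0    -4     25     -5 ]
[ 0    0     0  139/2  -41/2 ]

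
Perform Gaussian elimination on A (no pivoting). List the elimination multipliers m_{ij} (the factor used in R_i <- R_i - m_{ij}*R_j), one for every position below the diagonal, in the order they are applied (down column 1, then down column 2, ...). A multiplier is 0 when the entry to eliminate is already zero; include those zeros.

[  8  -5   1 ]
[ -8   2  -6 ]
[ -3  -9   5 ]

Forward elimination:
R2 <- R2 - (-1)*R1:  [  0  -3  -5 ]
R3 <- R3 - (-3/8)*R1:  [     0  -87/8   43/8 ]
R3 <- R3 - (29/8)*R2:  [    0     0  47/2 ]
Multipliers (in order of application): m_{21} = -1, m_{31} = -3/8, m_{32} = 29/8

multipliers: -1, -3/8, 29/8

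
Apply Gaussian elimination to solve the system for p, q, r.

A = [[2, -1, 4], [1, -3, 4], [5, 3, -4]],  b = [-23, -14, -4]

(-3, -3, -5)

Forward elimination on [A|b]:
R2 <- R2 - (1/2)*R1:  [    0  -5/2     2  -5/2 ]
R3 <- R3 - (5/2)*R1:  [     0   11/2    -14  107/2 ]
R3 <- R3 - (-11/5)*R2:  [     0      0  -48/5     48 ]
Row echelon form:
[ 2    -1      4  |   -23 ]
[ 0  -5/2      2  |  -5/2 ]
[ 0     0  -48/5  |    48 ]
Back-substitution:
r = (48) / (-48/5) = -5
q = (-5/2 - (2)*(-5)) / (-5/2) = -3
p = (-23 - (-1)*(-3) - (4)*(-5)) / 2 = -3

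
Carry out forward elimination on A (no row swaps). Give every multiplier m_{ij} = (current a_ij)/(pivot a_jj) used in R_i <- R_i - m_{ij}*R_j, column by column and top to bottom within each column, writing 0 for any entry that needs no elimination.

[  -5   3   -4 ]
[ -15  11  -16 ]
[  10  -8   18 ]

Forward elimination:
R2 <- R2 - (3)*R1:  [  0   2  -4 ]
R3 <- R3 - (-2)*R1:  [  0  -2  10 ]
R3 <- R3 - (-1)*R2:  [ 0  0  6 ]
Multipliers (in order of application): m_{21} = 3, m_{31} = -2, m_{32} = -1

multipliers: 3, -2, -1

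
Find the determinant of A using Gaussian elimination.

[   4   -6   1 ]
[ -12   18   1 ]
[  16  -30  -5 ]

det(A) = 96

Forward elimination:
R2 <- R2 - (-3)*R1:  [ 0  0  4 ]
R3 <- R3 - (4)*R1:  [  0  -6  -9 ]
R2 <-> R3   (pivot in column 2 was zero)
[ 4  -6   1 ]
[ 0  -6  -9 ]
[ 0   0   4 ]
Upper-triangular form:
[ 4  -6   1 ]
[ 0  -6  -9 ]
[ 0   0   4 ]
det(A) = (-1)^1 * (4) * (-6) * (4) = 96  (1 row swap -> sign -1)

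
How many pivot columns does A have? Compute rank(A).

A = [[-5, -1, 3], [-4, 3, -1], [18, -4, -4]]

rank(A) = 2

Row reduction:
R2 <- R2 - (4/5)*R1:  [     0   19/5  -17/5 ]
R3 <- R3 - (-18/5)*R1:  [     0  -38/5   34/5 ]
R3 <- R3 - (-2)*R2:  [ 0  0  0 ]
Row echelon form:
[ -5    -1      3 ]
[  0  19/5  -17/5 ]
[  0     0      0 ]
Nonzero rows / pivot columns: 2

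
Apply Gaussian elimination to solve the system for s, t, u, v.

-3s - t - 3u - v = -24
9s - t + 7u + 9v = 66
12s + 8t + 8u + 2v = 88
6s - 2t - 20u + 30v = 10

(0, 5, 5, 4)

Forward elimination on [A|b]:
R2 <- R2 - (-3)*R1:  [  0  -4  -2   6  -6 ]
R3 <- R3 - (-4)*R1:  [  0   4  -4  -2  -8 ]
R4 <- R4 - (-2)*R1:  [   0   -4  -26   28  -38 ]
R3 <- R3 - (-1)*R2:  [   0    0   -6    4  -14 ]
R4 <- R4 - (1)*R2:  [   0    0  -24   22  -32 ]
R4 <- R4 - (4)*R3:  [  0   0   0   6  24 ]
Row echelon form:
[ -3  -1  -3  -1  |  -24 ]
[  0  -4  -2   6  |   -6 ]
[  0   0  -6   4  |  -14 ]
[  0   0   0   6  |   24 ]
Back-substitution:
v = (24) / 6 = 4
u = (-14 - (4)*(4)) / -6 = 5
t = (-6 - (-2)*(5) - (6)*(4)) / -4 = 5
s = (-24 - (-1)*(5) - (-3)*(5) - (-1)*(4)) / -3 = 0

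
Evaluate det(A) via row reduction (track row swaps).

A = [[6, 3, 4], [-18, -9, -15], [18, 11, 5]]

det(A) = 36

Forward elimination:
R2 <- R2 - (-3)*R1:  [  0   0  -3 ]
R3 <- R3 - (3)*R1:  [  0   2  -7 ]
R2 <-> R3   (pivot in column 2 was zero)
[ 6  3   4 ]
[ 0  2  -7 ]
[ 0  0  -3 ]
Upper-triangular form:
[ 6  3   4 ]
[ 0  2  -7 ]
[ 0  0  -3 ]
det(A) = (-1)^1 * (6) * (2) * (-3) = 36  (1 row swap -> sign -1)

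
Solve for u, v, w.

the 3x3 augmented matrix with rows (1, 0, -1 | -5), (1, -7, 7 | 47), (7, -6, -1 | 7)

(-2, -4, 3)

Forward elimination on [A|b]:
R2 <- R2 - (1)*R1:  [  0  -7   8  52 ]
R3 <- R3 - (7)*R1:  [  0  -6   6  42 ]
R3 <- R3 - (6/7)*R2:  [     0      0   -6/7  -18/7 ]
Row echelon form:
[ 1   0    -1  |     -5 ]
[ 0  -7     8  |     52 ]
[ 0   0  -6/7  |  -18/7 ]
Back-substitution:
w = (-18/7) / (-6/7) = 3
v = (52 - (8)*(3)) / -7 = -4
u = (-5 - (-1)*(3)) / 1 = -2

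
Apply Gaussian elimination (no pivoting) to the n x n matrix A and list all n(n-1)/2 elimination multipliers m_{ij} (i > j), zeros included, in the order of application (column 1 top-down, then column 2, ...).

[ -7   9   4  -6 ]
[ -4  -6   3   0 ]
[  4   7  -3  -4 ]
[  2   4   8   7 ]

Forward elimination:
R2 <- R2 - (4/7)*R1:  [     0  -78/7    5/7   24/7 ]
R3 <- R3 - (-4/7)*R1:  [     0   85/7   -5/7  -52/7 ]
R4 <- R4 - (-2/7)*R1:  [    0  46/7  64/7  37/7 ]
R3 <- R3 - (-85/78)*R2:  [      0       0    5/78  -48/13 ]
R4 <- R4 - (-23/39)*R2:  [      0       0  373/39   95/13 ]
R4 <- R4 - (746/5)*R3:  [      0       0       0  2791/5 ]
Multipliers (in order of application): m_{21} = 4/7, m_{31} = -4/7, m_{41} = -2/7, m_{32} = -85/78, m_{42} = -23/39, m_{43} = 746/5

multipliers: 4/7, -4/7, -2/7, -85/78, -23/39, 746/5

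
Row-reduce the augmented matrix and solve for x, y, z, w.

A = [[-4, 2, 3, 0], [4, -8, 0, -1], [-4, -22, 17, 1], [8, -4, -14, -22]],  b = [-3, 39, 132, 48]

(1, -4, 3, -3)

Forward elimination on [A|b]:
R2 <- R2 - (-1)*R1:  [  0  -6   3  -1  36 ]
R3 <- R3 - (1)*R1:  [   0  -24   14    1  135 ]
R4 <- R4 - (-2)*R1:  [   0    0   -8  -22   42 ]
R3 <- R3 - (4)*R2:  [  0   0   2   5  -9 ]
R4 <- R4 - (-4)*R3:  [  0   0   0  -2   6 ]
Row echelon form:
[ -4   2  3   0  |  -3 ]
[  0  -6  3  -1  |  36 ]
[  0   0  2   5  |  -9 ]
[  0   0  0  -2  |   6 ]
Back-substitution:
w = (6) / -2 = -3
z = (-9 - (5)*(-3)) / 2 = 3
y = (36 - (3)*(3) - (-1)*(-3)) / -6 = -4
x = (-3 - (2)*(-4) - (3)*(3)) / -4 = 1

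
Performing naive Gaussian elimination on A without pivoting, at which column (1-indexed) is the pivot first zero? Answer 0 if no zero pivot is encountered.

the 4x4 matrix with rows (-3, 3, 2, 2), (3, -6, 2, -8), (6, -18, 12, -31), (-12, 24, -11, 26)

first zero-pivot column = 3

Naive forward elimination:
R2 <- R2 - (-1)*R1:  [  0  -3   4  -6 ]
R3 <- R3 - (-2)*R1:  [   0  -12   16  -27 ]
R4 <- R4 - (4)*R1:  [   0   12  -19   18 ]
R3 <- R3 - (4)*R2:  [  0   0   0  -3 ]
R4 <- R4 - (-4)*R2:  [  0   0  -3  -6 ]
Matrix at this point:
[ -3   3   2   2 ]
[  0  -3   4  -6 ]
[  0   0   0  -3 ]
[  0   0  -3  -6 ]
Pivot entry (3,3) is zero but row 4 has -3 in column 3 -> naive elimination stops; a row interchange (e.g. R3 <-> R4) would be required here.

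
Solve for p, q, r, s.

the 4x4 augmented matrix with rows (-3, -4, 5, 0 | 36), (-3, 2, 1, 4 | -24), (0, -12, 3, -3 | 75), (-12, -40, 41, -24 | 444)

Forward elimination on [A|b]:
R2 <- R2 - (1)*R1:  [   0    6   -4    4  -60 ]
R4 <- R4 - (4)*R1:  [   0  -24   21  -24  300 ]
R3 <- R3 - (-2)*R2:  [   0    0   -5    5  -45 ]
R4 <- R4 - (-4)*R2:  [  0   0   5  -8  60 ]
R4 <- R4 - (-1)*R3:  [  0   0   0  -3  15 ]
Row echelon form:
[ -3  -4   5   0  |   36 ]
[  0   6  -4   4  |  -60 ]
[  0   0  -5   5  |  -45 ]
[  0   0   0  -3  |   15 ]
Back-substitution:
s = (15) / -3 = -5
r = (-45 - (5)*(-5)) / -5 = 4
q = (-60 - (-4)*(4) - (4)*(-5)) / 6 = -4
p = (36 - (-4)*(-4) - (5)*(4)) / -3 = 0

(0, -4, 4, -5)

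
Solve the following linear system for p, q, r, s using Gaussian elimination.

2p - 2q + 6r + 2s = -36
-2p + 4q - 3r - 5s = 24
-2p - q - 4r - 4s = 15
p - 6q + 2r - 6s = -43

Forward elimination on [A|b]:
R2 <- R2 - (-1)*R1:  [   0    2    3   -3  -12 ]
R3 <- R3 - (-1)*R1:  [   0   -3    2   -2  -21 ]
R4 <- R4 - (1/2)*R1:  [   0   -5   -1   -7  -25 ]
R3 <- R3 - (-3/2)*R2:  [     0      0   13/2  -13/2    -39 ]
R4 <- R4 - (-5/2)*R2:  [     0      0   13/2  -29/2    -55 ]
R4 <- R4 - (1)*R3:  [   0    0    0   -8  -16 ]
Row echelon form:
[ 2  -2     6      2  |  -36 ]
[ 0   2     3     -3  |  -12 ]
[ 0   0  13/2  -13/2  |  -39 ]
[ 0   0     0     -8  |  -16 ]
Back-substitution:
s = (-16) / -8 = 2
r = (-39 - (-13/2)*(2)) / (13/2) = -4
q = (-12 - (3)*(-4) - (-3)*(2)) / 2 = 3
p = (-36 - (-2)*(3) - (6)*(-4) - (2)*(2)) / 2 = -5

(-5, 3, -4, 2)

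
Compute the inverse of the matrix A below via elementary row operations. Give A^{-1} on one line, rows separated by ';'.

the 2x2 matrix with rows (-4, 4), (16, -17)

Gauss-Jordan on [A | I]:
R1 <- (1/-4)*R1:  [    1    -1  |  -1/4     0 ]
R2 <- R2 - (16)*R1:  [  0  -1  |   4   1 ]
R2 <- (1/-1)*R2:  [  0   1  |  -4  -1 ]
R1 <- R1 - (-1)*R2:  [     1      0  |  -17/4     -1 ]
Right block of [I | A^{-1}] is the inverse:
[ -17/4  -1 ]
[    -4  -1 ]

inverse = [-17/4 -1; -4 -1]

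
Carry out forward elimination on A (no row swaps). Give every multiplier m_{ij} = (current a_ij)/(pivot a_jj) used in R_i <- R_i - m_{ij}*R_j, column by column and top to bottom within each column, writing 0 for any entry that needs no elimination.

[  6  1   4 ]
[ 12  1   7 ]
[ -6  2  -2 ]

Forward elimination:
R2 <- R2 - (2)*R1:  [  0  -1  -1 ]
R3 <- R3 - (-1)*R1:  [ 0  3  2 ]
R3 <- R3 - (-3)*R2:  [  0   0  -1 ]
Multipliers (in order of application): m_{21} = 2, m_{31} = -1, m_{32} = -3

multipliers: 2, -1, -3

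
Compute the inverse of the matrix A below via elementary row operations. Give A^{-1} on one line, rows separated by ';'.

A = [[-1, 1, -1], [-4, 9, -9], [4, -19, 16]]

inverse = [-9/5 1/5 0; 28/15 -4/5 -1/3; 8/3 -1 -1/3]

Gauss-Jordan on [A | I]:
R1 <- (1/-1)*R1:  [  1  -1   1  |  -1   0   0 ]
R2 <- R2 - (-4)*R1:  [  0   5  -5  |  -4   1   0 ]
R3 <- R3 - (4)*R1:  [   0  -15   12  |    4    0    1 ]
R2 <- (1/5)*R2:  [    0     1    -1  |  -4/5   1/5     0 ]
R1 <- R1 - (-1)*R2:  [    1     0     0  |  -9/5   1/5     0 ]
R3 <- R3 - (-15)*R2:  [  0   0  -3  |  -8   3   1 ]
R3 <- (1/-3)*R3:  [    0     0     1  |   8/3    -1  -1/3 ]
R2 <- R2 - (-1)*R3:  [     0      1      0  |  28/15   -4/5   -1/3 ]
Right block of [I | A^{-1}] is the inverse:
[  -9/5   1/5     0 ]
[ 28/15  -4/5  -1/3 ]
[   8/3    -1  -1/3 ]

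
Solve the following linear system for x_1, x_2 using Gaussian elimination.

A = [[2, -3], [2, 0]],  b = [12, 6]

(3, -2)

Forward elimination on [A|b]:
R2 <- R2 - (1)*R1:  [  0   3  -6 ]
Row echelon form:
[ 2  -3  |  12 ]
[ 0   3  |  -6 ]
Back-substitution:
x_2 = (-6) / 3 = -2
x_1 = (12 - (-3)*(-2)) / 2 = 3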